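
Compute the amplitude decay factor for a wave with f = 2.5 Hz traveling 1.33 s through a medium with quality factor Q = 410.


pi*f*t/Q = pi*2.5*1.33/410 = 0.025478
A/A0 = exp(-0.025478) = 0.974844

0.974844


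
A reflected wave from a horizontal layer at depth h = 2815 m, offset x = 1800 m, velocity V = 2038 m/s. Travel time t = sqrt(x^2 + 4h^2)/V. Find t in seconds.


x^2 + 4h^2 = 1800^2 + 4*2815^2 = 3240000 + 31696900 = 34936900
sqrt(34936900) = 5910.7445
t = 5910.7445 / 2038 = 2.9003 s

2.9003


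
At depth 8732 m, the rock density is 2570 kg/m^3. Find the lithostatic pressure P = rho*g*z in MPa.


P = rho * g * z / 1e6
= 2570 * 9.81 * 8732 / 1e6
= 220148564.4 / 1e6
= 220.1486 MPa

220.1486


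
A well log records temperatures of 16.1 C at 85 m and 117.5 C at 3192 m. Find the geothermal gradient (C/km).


dT = 117.5 - 16.1 = 101.4 C
dz = 3192 - 85 = 3107 m
gradient = dT/dz * 1000 = 101.4/3107 * 1000 = 32.636 C/km

32.636


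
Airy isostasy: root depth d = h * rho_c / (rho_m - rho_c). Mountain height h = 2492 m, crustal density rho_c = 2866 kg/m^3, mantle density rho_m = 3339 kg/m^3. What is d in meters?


rho_m - rho_c = 3339 - 2866 = 473
d = 2492 * 2866 / 473
= 7142072 / 473
= 15099.52 m

15099.52


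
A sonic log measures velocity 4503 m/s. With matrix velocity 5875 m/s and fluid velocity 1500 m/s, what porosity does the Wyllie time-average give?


1/V - 1/Vm = 1/4503 - 1/5875 = 5.186e-05
1/Vf - 1/Vm = 1/1500 - 1/5875 = 0.00049645
phi = 5.186e-05 / 0.00049645 = 0.1045

0.1045


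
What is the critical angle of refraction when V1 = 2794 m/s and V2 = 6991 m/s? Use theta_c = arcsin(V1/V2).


V1/V2 = 2794/6991 = 0.399657
theta_c = arcsin(0.399657) = 23.5567 degrees

23.5567


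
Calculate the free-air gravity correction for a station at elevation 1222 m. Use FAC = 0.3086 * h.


FAC = 0.3086 * h
= 0.3086 * 1222
= 377.1092 mGal

377.1092


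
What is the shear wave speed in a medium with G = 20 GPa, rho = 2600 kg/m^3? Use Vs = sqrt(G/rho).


Convert G to Pa: G = 20e9 Pa
Compute G/rho = 20e9 / 2600 = 7692307.6923
Vs = sqrt(7692307.6923) = 2773.5 m/s

2773.5


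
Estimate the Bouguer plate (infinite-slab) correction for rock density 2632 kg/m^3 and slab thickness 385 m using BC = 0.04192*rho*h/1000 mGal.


BC = 0.04192 * rho * h / 1000
= 0.04192 * 2632 * 385 / 1000
= 42.4784 mGal

42.4784


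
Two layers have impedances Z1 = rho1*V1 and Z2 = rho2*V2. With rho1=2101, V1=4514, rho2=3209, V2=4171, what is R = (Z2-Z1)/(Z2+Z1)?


Z1 = 2101 * 4514 = 9483914
Z2 = 3209 * 4171 = 13384739
R = (13384739 - 9483914) / (13384739 + 9483914) = 3900825 / 22868653 = 0.1706

0.1706


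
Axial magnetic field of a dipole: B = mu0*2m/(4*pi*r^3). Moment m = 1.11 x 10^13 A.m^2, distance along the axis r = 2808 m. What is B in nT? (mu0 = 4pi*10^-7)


m = 1.11 x 10^13 = 11100000000000 A.m^2
2m = 22200000000000 A.m^2
r^3 = 2808^3 = 22140698112
B = (4pi*10^-7) * 22200000000000 / (4*pi * 22140698112) * 1e9
= 27897342.763877 / 278228218136.03 * 1e9
= 100267.8411 nT

100267.8411


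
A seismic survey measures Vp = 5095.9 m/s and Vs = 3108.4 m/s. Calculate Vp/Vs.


Vp/Vs = 5095.9 / 3108.4
= 1.6394

1.6394


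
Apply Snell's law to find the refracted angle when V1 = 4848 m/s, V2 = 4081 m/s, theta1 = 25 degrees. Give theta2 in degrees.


sin(theta1) = sin(25 deg) = 0.422618
sin(theta2) = V2/V1 * sin(theta1) = 4081/4848 * 0.422618 = 0.355756
theta2 = arcsin(0.355756) = 20.8398 degrees

20.8398


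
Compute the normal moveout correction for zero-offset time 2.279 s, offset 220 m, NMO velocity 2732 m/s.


x/Vnmo = 220/2732 = 0.080527
(x/Vnmo)^2 = 0.006485
t0^2 = 5.193841
sqrt(5.193841 + 0.006485) = 2.280422
dt = 2.280422 - 2.279 = 0.001422

0.001422


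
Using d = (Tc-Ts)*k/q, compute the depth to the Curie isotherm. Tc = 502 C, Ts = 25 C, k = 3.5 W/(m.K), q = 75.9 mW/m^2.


T_Curie - T_surf = 502 - 25 = 477 C
Convert q to W/m^2: 75.9 mW/m^2 = 0.0759 W/m^2
d = 477 * 3.5 / 0.0759 = 21996.05 m

21996.05


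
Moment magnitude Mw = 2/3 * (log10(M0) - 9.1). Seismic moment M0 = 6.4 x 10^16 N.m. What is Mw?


log10(M0) = log10(6.4 x 10^16) = 16.8062
Mw = 2/3 * (16.8062 - 9.1)
= 2/3 * 7.7062
= 5.14

5.14


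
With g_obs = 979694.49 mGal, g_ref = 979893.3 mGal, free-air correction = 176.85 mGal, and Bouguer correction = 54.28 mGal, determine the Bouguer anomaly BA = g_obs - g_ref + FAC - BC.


BA = g_obs - g_ref + FAC - BC
= 979694.49 - 979893.3 + 176.85 - 54.28
= -76.24 mGal

-76.24


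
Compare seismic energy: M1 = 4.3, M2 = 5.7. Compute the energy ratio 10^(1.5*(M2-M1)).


M2 - M1 = 5.7 - 4.3 = 1.4
1.5 * 1.4 = 2.1
ratio = 10^2.1 = 125.89

125.89


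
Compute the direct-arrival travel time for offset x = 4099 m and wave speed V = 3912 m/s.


t = x / V
= 4099 / 3912
= 1.0478 s

1.0478


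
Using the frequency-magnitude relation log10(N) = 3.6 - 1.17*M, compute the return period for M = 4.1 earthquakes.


log10(N) = 3.6 - 1.17*4.1 = -1.197
N = 10^-1.197 = 0.063533
T = 1/N = 1/0.063533 = 15.7398 years

15.7398


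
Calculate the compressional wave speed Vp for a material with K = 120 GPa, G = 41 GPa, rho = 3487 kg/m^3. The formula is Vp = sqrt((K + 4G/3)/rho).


First compute the effective modulus:
K + 4G/3 = 120e9 + 4*41e9/3 = 174666666666.67 Pa
Then divide by density:
174666666666.67 / 3487 = 50090813.4978 Pa/(kg/m^3)
Take the square root:
Vp = sqrt(50090813.4978) = 7077.49 m/s

7077.49


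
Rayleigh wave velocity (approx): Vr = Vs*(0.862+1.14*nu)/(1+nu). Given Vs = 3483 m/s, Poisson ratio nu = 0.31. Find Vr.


Numerator factor = 0.862 + 1.14*0.31 = 1.2154
Denominator = 1 + 0.31 = 1.31
Vr = 3483 * 1.2154 / 1.31 = 3231.48 m/s

3231.48


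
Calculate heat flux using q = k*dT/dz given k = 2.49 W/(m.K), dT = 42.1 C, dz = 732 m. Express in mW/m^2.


q = k * dT / dz * 1000
= 2.49 * 42.1 / 732 * 1000
= 0.143209 * 1000
= 143.209 mW/m^2

143.209


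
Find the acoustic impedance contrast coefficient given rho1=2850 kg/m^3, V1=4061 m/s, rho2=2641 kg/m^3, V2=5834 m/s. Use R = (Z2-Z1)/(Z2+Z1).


Z1 = 2850 * 4061 = 11573850
Z2 = 2641 * 5834 = 15407594
R = (15407594 - 11573850) / (15407594 + 11573850) = 3833744 / 26981444 = 0.1421

0.1421


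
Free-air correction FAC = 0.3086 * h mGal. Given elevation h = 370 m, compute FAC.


FAC = 0.3086 * h
= 0.3086 * 370
= 114.182 mGal

114.182


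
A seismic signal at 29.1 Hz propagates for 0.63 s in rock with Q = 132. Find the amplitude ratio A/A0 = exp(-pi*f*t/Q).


pi*f*t/Q = pi*29.1*0.63/132 = 0.436324
A/A0 = exp(-0.436324) = 0.646408

0.646408


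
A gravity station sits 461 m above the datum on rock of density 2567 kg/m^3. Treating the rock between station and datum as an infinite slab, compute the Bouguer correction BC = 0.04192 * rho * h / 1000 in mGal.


BC = 0.04192 * rho * h / 1000
= 0.04192 * 2567 * 461 / 1000
= 49.6076 mGal

49.6076


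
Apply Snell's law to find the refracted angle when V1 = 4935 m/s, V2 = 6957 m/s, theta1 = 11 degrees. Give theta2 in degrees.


sin(theta1) = sin(11 deg) = 0.190809
sin(theta2) = V2/V1 * sin(theta1) = 6957/4935 * 0.190809 = 0.268988
theta2 = arcsin(0.268988) = 15.6041 degrees

15.6041


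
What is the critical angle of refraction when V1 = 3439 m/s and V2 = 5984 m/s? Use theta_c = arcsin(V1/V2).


V1/V2 = 3439/5984 = 0.574699
theta_c = arcsin(0.574699) = 35.0786 degrees

35.0786


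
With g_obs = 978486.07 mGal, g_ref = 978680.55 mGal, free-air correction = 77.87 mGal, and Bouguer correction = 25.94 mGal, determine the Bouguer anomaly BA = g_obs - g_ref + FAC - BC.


BA = g_obs - g_ref + FAC - BC
= 978486.07 - 978680.55 + 77.87 - 25.94
= -142.55 mGal

-142.55


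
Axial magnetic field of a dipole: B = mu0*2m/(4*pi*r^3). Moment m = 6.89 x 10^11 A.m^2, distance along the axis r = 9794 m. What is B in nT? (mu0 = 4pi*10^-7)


m = 6.89 x 10^11 = 689000000000 A.m^2
2m = 1378000000000 A.m^2
r^3 = 9794^3 = 939464338184
B = (4pi*10^-7) * 1378000000000 / (4*pi * 939464338184) * 1e9
= 1731645.870659 / 11805657052593.8 * 1e9
= 146.6793 nT

146.6793


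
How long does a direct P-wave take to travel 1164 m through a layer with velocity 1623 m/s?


t = x / V
= 1164 / 1623
= 0.7172 s

0.7172


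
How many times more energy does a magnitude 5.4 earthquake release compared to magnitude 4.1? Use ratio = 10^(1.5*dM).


M2 - M1 = 5.4 - 4.1 = 1.3
1.5 * 1.3 = 1.95
ratio = 10^1.95 = 89.13

89.13


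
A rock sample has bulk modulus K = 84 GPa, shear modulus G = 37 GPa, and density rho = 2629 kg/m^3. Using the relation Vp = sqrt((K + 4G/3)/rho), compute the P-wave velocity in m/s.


First compute the effective modulus:
K + 4G/3 = 84e9 + 4*37e9/3 = 133333333333.33 Pa
Then divide by density:
133333333333.33 / 2629 = 50716368.708 Pa/(kg/m^3)
Take the square root:
Vp = sqrt(50716368.708) = 7121.54 m/s

7121.54


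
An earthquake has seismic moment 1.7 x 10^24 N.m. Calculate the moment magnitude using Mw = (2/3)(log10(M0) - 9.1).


log10(M0) = log10(1.7 x 10^24) = 24.2304
Mw = 2/3 * (24.2304 - 9.1)
= 2/3 * 15.1304
= 10.09

10.09


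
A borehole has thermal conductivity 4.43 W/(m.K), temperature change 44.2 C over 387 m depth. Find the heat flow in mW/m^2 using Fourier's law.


q = k * dT / dz * 1000
= 4.43 * 44.2 / 387 * 1000
= 0.505959 * 1000
= 505.9587 mW/m^2

505.9587


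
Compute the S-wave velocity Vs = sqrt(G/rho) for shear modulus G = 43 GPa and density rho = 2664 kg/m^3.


Convert G to Pa: G = 43e9 Pa
Compute G/rho = 43e9 / 2664 = 16141141.1411
Vs = sqrt(16141141.1411) = 4017.6 m/s

4017.6


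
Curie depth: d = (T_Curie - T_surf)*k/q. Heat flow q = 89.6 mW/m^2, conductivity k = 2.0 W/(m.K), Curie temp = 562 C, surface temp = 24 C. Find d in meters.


T_Curie - T_surf = 562 - 24 = 538 C
Convert q to W/m^2: 89.6 mW/m^2 = 0.0896 W/m^2
d = 538 * 2.0 / 0.0896 = 12008.93 m

12008.93


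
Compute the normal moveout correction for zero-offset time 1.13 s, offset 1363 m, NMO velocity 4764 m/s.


x/Vnmo = 1363/4764 = 0.286104
(x/Vnmo)^2 = 0.081856
t0^2 = 1.2769
sqrt(1.2769 + 0.081856) = 1.165657
dt = 1.165657 - 1.13 = 0.035657

0.035657


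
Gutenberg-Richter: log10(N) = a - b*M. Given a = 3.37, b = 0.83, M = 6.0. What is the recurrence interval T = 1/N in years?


log10(N) = 3.37 - 0.83*6.0 = -1.61
N = 10^-1.61 = 0.024547
T = 1/N = 1/0.024547 = 40.738 years

40.738


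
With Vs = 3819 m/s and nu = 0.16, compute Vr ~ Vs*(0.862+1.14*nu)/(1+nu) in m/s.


Numerator factor = 0.862 + 1.14*0.16 = 1.0444
Denominator = 1 + 0.16 = 1.16
Vr = 3819 * 1.0444 / 1.16 = 3438.42 m/s

3438.42


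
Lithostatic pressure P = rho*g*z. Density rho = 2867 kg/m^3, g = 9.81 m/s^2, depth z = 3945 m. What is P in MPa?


P = rho * g * z / 1e6
= 2867 * 9.81 * 3945 / 1e6
= 110954190.15 / 1e6
= 110.9542 MPa

110.9542


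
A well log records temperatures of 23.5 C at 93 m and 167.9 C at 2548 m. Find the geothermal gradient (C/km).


dT = 167.9 - 23.5 = 144.4 C
dz = 2548 - 93 = 2455 m
gradient = dT/dz * 1000 = 144.4/2455 * 1000 = 58.8187 C/km

58.8187


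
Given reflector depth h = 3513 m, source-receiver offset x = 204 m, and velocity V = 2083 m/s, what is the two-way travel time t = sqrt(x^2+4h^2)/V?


x^2 + 4h^2 = 204^2 + 4*3513^2 = 41616 + 49364676 = 49406292
sqrt(49406292) = 7028.9609
t = 7028.9609 / 2083 = 3.3744 s

3.3744


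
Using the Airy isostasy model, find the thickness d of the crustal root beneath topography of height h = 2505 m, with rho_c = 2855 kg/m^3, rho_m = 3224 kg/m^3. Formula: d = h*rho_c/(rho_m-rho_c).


rho_m - rho_c = 3224 - 2855 = 369
d = 2505 * 2855 / 369
= 7151775 / 369
= 19381.5 m

19381.5


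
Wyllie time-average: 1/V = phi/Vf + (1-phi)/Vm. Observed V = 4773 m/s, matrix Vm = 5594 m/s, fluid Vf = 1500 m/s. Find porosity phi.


1/V - 1/Vm = 1/4773 - 1/5594 = 3.075e-05
1/Vf - 1/Vm = 1/1500 - 1/5594 = 0.0004879
phi = 3.075e-05 / 0.0004879 = 0.063

0.063


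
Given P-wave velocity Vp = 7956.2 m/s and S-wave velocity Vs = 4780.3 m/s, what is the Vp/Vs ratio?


Vp/Vs = 7956.2 / 4780.3
= 1.6644

1.6644


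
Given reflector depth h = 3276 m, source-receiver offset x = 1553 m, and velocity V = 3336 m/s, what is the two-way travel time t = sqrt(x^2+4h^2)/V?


x^2 + 4h^2 = 1553^2 + 4*3276^2 = 2411809 + 42928704 = 45340513
sqrt(45340513) = 6733.5364
t = 6733.5364 / 3336 = 2.0184 s

2.0184


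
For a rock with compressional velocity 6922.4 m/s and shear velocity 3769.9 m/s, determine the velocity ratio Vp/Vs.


Vp/Vs = 6922.4 / 3769.9
= 1.8362

1.8362


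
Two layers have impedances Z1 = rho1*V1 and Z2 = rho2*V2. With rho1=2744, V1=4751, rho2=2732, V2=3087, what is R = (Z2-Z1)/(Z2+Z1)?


Z1 = 2744 * 4751 = 13036744
Z2 = 2732 * 3087 = 8433684
R = (8433684 - 13036744) / (8433684 + 13036744) = -4603060 / 21470428 = -0.2144

-0.2144


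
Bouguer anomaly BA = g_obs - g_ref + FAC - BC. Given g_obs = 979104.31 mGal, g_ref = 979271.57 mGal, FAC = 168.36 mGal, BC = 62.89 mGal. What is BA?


BA = g_obs - g_ref + FAC - BC
= 979104.31 - 979271.57 + 168.36 - 62.89
= -61.79 mGal

-61.79


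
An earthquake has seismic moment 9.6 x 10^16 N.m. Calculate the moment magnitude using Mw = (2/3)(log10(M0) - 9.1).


log10(M0) = log10(9.6 x 10^16) = 16.9823
Mw = 2/3 * (16.9823 - 9.1)
= 2/3 * 7.8823
= 5.25

5.25


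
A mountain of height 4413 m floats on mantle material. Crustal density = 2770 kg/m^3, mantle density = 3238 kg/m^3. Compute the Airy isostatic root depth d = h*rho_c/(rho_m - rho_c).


rho_m - rho_c = 3238 - 2770 = 468
d = 4413 * 2770 / 468
= 12224010 / 468
= 26119.68 m

26119.68


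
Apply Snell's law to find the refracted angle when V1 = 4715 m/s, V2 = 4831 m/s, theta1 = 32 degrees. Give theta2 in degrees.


sin(theta1) = sin(32 deg) = 0.529919
sin(theta2) = V2/V1 * sin(theta1) = 4831/4715 * 0.529919 = 0.542957
theta2 = arcsin(0.542957) = 32.8851 degrees

32.8851


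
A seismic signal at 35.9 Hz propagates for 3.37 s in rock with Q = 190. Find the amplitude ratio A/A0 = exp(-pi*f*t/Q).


pi*f*t/Q = pi*35.9*3.37/190 = 2.000417
A/A0 = exp(-2.000417) = 0.135279

0.135279


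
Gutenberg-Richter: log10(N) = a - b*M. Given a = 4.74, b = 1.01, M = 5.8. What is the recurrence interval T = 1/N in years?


log10(N) = 4.74 - 1.01*5.8 = -1.118
N = 10^-1.118 = 0.076208
T = 1/N = 1/0.076208 = 13.122 years

13.122


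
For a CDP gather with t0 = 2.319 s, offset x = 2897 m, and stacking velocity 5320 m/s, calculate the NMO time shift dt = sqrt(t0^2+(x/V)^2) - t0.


x/Vnmo = 2897/5320 = 0.544549
(x/Vnmo)^2 = 0.296533
t0^2 = 5.377761
sqrt(5.377761 + 0.296533) = 2.382078
dt = 2.382078 - 2.319 = 0.063078

0.063078


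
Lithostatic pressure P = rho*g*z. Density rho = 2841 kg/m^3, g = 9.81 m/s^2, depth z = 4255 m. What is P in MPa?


P = rho * g * z / 1e6
= 2841 * 9.81 * 4255 / 1e6
= 118587743.55 / 1e6
= 118.5877 MPa

118.5877


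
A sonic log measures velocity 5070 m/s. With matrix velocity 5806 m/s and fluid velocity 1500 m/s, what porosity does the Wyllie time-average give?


1/V - 1/Vm = 1/5070 - 1/5806 = 2.5e-05
1/Vf - 1/Vm = 1/1500 - 1/5806 = 0.00049443
phi = 2.5e-05 / 0.00049443 = 0.0506

0.0506


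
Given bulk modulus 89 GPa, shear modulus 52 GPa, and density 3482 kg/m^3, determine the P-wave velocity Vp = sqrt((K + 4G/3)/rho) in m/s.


First compute the effective modulus:
K + 4G/3 = 89e9 + 4*52e9/3 = 158333333333.33 Pa
Then divide by density:
158333333333.33 / 3482 = 45471950.986 Pa/(kg/m^3)
Take the square root:
Vp = sqrt(45471950.986) = 6743.29 m/s

6743.29


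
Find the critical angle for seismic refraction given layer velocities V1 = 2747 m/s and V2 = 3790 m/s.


V1/V2 = 2747/3790 = 0.724802
theta_c = arcsin(0.724802) = 46.4524 degrees

46.4524


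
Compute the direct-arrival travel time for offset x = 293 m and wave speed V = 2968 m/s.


t = x / V
= 293 / 2968
= 0.0987 s

0.0987


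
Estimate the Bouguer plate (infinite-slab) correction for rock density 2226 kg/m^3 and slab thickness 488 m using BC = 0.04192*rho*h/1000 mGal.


BC = 0.04192 * rho * h / 1000
= 0.04192 * 2226 * 488 / 1000
= 45.5372 mGal

45.5372


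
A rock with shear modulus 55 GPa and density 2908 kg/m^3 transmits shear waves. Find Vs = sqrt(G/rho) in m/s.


Convert G to Pa: G = 55e9 Pa
Compute G/rho = 55e9 / 2908 = 18913342.5034
Vs = sqrt(18913342.5034) = 4348.95 m/s

4348.95


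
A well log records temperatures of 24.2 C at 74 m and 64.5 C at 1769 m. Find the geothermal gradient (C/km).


dT = 64.5 - 24.2 = 40.3 C
dz = 1769 - 74 = 1695 m
gradient = dT/dz * 1000 = 40.3/1695 * 1000 = 23.7758 C/km

23.7758


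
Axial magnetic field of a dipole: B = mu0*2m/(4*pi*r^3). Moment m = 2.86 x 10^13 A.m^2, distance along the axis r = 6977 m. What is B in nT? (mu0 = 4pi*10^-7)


m = 2.86 x 10^13 = 28600000000000 A.m^2
2m = 57200000000000 A.m^2
r^3 = 6977^3 = 339630096833
B = (4pi*10^-7) * 57200000000000 / (4*pi * 339630096833) * 1e9
= 71879639.914134 / 4267917668594.17 * 1e9
= 16841.8525 nT

16841.8525


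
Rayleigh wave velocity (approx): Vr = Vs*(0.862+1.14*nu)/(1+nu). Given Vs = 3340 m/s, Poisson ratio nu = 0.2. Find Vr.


Numerator factor = 0.862 + 1.14*0.2 = 1.09
Denominator = 1 + 0.2 = 1.2
Vr = 3340 * 1.09 / 1.2 = 3033.83 m/s

3033.83


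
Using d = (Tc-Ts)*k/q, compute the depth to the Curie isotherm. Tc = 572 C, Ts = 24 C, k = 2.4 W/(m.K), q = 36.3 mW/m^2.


T_Curie - T_surf = 572 - 24 = 548 C
Convert q to W/m^2: 36.3 mW/m^2 = 0.0363 W/m^2
d = 548 * 2.4 / 0.0363 = 36231.4 m

36231.4


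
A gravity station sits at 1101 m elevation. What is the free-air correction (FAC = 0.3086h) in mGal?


FAC = 0.3086 * h
= 0.3086 * 1101
= 339.7686 mGal

339.7686


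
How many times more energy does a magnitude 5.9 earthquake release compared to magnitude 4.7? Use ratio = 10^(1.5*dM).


M2 - M1 = 5.9 - 4.7 = 1.2
1.5 * 1.2 = 1.8
ratio = 10^1.8 = 63.1

63.1


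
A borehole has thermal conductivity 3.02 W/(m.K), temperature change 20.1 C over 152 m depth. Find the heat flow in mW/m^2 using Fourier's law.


q = k * dT / dz * 1000
= 3.02 * 20.1 / 152 * 1000
= 0.399355 * 1000
= 399.3553 mW/m^2

399.3553


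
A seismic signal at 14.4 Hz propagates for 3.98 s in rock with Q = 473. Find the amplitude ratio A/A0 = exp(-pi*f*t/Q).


pi*f*t/Q = pi*14.4*3.98/473 = 0.380657
A/A0 = exp(-0.380657) = 0.683412

0.683412


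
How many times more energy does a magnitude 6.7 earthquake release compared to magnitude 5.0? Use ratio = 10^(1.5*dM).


M2 - M1 = 6.7 - 5.0 = 1.7
1.5 * 1.7 = 2.55
ratio = 10^2.55 = 354.81

354.81


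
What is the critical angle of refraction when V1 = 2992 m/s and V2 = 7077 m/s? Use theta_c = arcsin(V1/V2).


V1/V2 = 2992/7077 = 0.422778
theta_c = arcsin(0.422778) = 25.0101 degrees

25.0101


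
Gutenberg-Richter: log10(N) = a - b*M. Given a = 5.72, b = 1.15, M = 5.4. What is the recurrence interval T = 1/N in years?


log10(N) = 5.72 - 1.15*5.4 = -0.49
N = 10^-0.49 = 0.323594
T = 1/N = 1/0.323594 = 3.0903 years

3.0903


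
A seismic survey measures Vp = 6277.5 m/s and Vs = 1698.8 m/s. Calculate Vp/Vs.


Vp/Vs = 6277.5 / 1698.8
= 3.6953

3.6953


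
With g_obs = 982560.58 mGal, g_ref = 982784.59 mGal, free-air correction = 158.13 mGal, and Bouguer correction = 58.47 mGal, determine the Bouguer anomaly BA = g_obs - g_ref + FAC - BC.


BA = g_obs - g_ref + FAC - BC
= 982560.58 - 982784.59 + 158.13 - 58.47
= -124.35 mGal

-124.35


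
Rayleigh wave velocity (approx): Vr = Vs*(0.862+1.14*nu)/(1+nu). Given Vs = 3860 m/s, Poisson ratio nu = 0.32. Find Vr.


Numerator factor = 0.862 + 1.14*0.32 = 1.2268
Denominator = 1 + 0.32 = 1.32
Vr = 3860 * 1.2268 / 1.32 = 3587.46 m/s

3587.46


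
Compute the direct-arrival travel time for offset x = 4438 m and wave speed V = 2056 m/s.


t = x / V
= 4438 / 2056
= 2.1586 s

2.1586


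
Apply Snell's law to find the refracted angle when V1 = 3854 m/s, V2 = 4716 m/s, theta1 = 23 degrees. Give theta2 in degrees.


sin(theta1) = sin(23 deg) = 0.390731
sin(theta2) = V2/V1 * sin(theta1) = 4716/3854 * 0.390731 = 0.478124
theta2 = arcsin(0.478124) = 28.5629 degrees

28.5629


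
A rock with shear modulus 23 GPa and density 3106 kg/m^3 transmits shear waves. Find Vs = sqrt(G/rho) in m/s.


Convert G to Pa: G = 23e9 Pa
Compute G/rho = 23e9 / 3106 = 7405022.537
Vs = sqrt(7405022.537) = 2721.22 m/s

2721.22


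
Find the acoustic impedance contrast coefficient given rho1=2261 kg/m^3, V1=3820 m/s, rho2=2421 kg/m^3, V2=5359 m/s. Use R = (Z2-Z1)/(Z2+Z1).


Z1 = 2261 * 3820 = 8637020
Z2 = 2421 * 5359 = 12974139
R = (12974139 - 8637020) / (12974139 + 8637020) = 4337119 / 21611159 = 0.2007

0.2007


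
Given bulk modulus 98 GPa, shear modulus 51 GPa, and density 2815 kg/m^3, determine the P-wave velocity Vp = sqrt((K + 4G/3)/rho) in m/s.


First compute the effective modulus:
K + 4G/3 = 98e9 + 4*51e9/3 = 166000000000.0 Pa
Then divide by density:
166000000000.0 / 2815 = 58969804.6181 Pa/(kg/m^3)
Take the square root:
Vp = sqrt(58969804.6181) = 7679.18 m/s

7679.18


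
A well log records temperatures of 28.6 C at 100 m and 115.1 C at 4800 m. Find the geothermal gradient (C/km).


dT = 115.1 - 28.6 = 86.5 C
dz = 4800 - 100 = 4700 m
gradient = dT/dz * 1000 = 86.5/4700 * 1000 = 18.4043 C/km

18.4043


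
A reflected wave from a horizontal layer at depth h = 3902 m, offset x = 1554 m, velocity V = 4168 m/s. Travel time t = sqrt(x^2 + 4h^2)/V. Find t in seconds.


x^2 + 4h^2 = 1554^2 + 4*3902^2 = 2414916 + 60902416 = 63317332
sqrt(63317332) = 7957.2189
t = 7957.2189 / 4168 = 1.9091 s

1.9091


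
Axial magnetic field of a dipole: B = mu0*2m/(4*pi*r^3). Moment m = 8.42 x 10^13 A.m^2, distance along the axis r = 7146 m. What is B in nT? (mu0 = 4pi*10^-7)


m = 8.42 x 10^13 = 84200000000000 A.m^2
2m = 168400000000000 A.m^2
r^3 = 7146^3 = 364912748136
B = (4pi*10^-7) * 168400000000000 / (4*pi * 364912748136) * 1e9
= 211617681.145808 / 4585628834981.28 * 1e9
= 46148.0178 nT

46148.0178


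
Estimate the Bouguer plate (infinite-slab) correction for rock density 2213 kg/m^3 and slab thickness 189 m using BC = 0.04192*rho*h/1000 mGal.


BC = 0.04192 * rho * h / 1000
= 0.04192 * 2213 * 189 / 1000
= 17.5333 mGal

17.5333


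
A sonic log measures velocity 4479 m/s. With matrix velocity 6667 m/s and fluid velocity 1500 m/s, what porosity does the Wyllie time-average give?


1/V - 1/Vm = 1/4479 - 1/6667 = 7.327e-05
1/Vf - 1/Vm = 1/1500 - 1/6667 = 0.00051667
phi = 7.327e-05 / 0.00051667 = 0.1418

0.1418


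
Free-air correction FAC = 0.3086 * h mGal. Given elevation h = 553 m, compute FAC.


FAC = 0.3086 * h
= 0.3086 * 553
= 170.6558 mGal

170.6558


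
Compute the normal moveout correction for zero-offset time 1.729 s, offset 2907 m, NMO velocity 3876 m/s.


x/Vnmo = 2907/3876 = 0.75
(x/Vnmo)^2 = 0.5625
t0^2 = 2.989441
sqrt(2.989441 + 0.5625) = 1.884659
dt = 1.884659 - 1.729 = 0.155659

0.155659


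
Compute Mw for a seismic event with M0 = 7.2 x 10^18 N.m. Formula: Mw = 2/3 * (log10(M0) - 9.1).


log10(M0) = log10(7.2 x 10^18) = 18.8573
Mw = 2/3 * (18.8573 - 9.1)
= 2/3 * 9.7573
= 6.5

6.5


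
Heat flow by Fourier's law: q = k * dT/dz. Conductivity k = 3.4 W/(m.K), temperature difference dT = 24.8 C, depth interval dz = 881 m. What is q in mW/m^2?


q = k * dT / dz * 1000
= 3.4 * 24.8 / 881 * 1000
= 0.095709 * 1000
= 95.7094 mW/m^2

95.7094


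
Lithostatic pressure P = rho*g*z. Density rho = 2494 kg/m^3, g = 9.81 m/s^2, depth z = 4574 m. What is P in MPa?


P = rho * g * z / 1e6
= 2494 * 9.81 * 4574 / 1e6
= 111908124.36 / 1e6
= 111.9081 MPa

111.9081


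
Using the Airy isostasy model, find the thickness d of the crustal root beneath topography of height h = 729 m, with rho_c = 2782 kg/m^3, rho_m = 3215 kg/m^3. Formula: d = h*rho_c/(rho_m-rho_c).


rho_m - rho_c = 3215 - 2782 = 433
d = 729 * 2782 / 433
= 2028078 / 433
= 4683.78 m

4683.78


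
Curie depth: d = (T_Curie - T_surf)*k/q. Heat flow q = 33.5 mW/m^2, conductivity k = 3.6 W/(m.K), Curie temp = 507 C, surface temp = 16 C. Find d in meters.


T_Curie - T_surf = 507 - 16 = 491 C
Convert q to W/m^2: 33.5 mW/m^2 = 0.0335 W/m^2
d = 491 * 3.6 / 0.0335 = 52764.18 m

52764.18


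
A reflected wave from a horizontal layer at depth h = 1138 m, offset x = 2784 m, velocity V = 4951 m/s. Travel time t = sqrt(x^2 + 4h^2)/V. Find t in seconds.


x^2 + 4h^2 = 2784^2 + 4*1138^2 = 7750656 + 5180176 = 12930832
sqrt(12930832) = 3595.9466
t = 3595.9466 / 4951 = 0.7263 s

0.7263


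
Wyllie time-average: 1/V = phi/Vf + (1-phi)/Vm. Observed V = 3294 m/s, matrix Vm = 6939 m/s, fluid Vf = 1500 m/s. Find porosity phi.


1/V - 1/Vm = 1/3294 - 1/6939 = 0.00015947
1/Vf - 1/Vm = 1/1500 - 1/6939 = 0.00052255
phi = 0.00015947 / 0.00052255 = 0.3052

0.3052


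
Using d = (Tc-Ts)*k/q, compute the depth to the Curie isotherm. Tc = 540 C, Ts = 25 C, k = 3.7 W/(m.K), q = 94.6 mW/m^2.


T_Curie - T_surf = 540 - 25 = 515 C
Convert q to W/m^2: 94.6 mW/m^2 = 0.0946 W/m^2
d = 515 * 3.7 / 0.0946 = 20142.71 m

20142.71


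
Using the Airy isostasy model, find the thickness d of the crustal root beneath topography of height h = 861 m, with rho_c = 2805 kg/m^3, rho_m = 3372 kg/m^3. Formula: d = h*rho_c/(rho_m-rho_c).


rho_m - rho_c = 3372 - 2805 = 567
d = 861 * 2805 / 567
= 2415105 / 567
= 4259.44 m

4259.44


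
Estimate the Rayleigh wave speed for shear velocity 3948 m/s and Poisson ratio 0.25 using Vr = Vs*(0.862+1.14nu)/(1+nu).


Numerator factor = 0.862 + 1.14*0.25 = 1.147
Denominator = 1 + 0.25 = 1.25
Vr = 3948 * 1.147 / 1.25 = 3622.68 m/s

3622.68


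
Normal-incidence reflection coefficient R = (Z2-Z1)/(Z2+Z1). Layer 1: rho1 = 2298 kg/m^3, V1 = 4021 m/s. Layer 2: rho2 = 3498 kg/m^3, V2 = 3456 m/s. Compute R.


Z1 = 2298 * 4021 = 9240258
Z2 = 3498 * 3456 = 12089088
R = (12089088 - 9240258) / (12089088 + 9240258) = 2848830 / 21329346 = 0.1336

0.1336


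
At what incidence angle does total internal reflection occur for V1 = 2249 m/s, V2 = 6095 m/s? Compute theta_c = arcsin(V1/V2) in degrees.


V1/V2 = 2249/6095 = 0.368991
theta_c = arcsin(0.368991) = 21.6534 degrees

21.6534


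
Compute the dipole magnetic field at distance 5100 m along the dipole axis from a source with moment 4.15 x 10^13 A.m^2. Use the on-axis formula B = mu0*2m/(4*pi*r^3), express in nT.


m = 4.15 x 10^13 = 41500000000000 A.m^2
2m = 83000000000000 A.m^2
r^3 = 5100^3 = 132651000000
B = (4pi*10^-7) * 83000000000000 / (4*pi * 132651000000) * 1e9
= 104300876.099181 / 1666941628365.36 * 1e9
= 62570.203 nT

62570.203


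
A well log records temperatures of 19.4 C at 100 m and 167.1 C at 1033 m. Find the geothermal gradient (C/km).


dT = 167.1 - 19.4 = 147.7 C
dz = 1033 - 100 = 933 m
gradient = dT/dz * 1000 = 147.7/933 * 1000 = 158.3065 C/km

158.3065


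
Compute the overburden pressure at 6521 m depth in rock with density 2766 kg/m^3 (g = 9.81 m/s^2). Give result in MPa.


P = rho * g * z / 1e6
= 2766 * 9.81 * 6521 / 1e6
= 176943813.66 / 1e6
= 176.9438 MPa

176.9438


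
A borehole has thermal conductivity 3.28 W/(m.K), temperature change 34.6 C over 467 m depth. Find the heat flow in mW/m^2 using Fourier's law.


q = k * dT / dz * 1000
= 3.28 * 34.6 / 467 * 1000
= 0.243015 * 1000
= 243.015 mW/m^2

243.015


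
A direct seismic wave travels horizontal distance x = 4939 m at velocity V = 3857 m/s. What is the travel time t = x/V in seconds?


t = x / V
= 4939 / 3857
= 1.2805 s

1.2805


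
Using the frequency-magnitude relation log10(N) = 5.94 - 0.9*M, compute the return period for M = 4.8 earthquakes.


log10(N) = 5.94 - 0.9*4.8 = 1.62
N = 10^1.62 = 41.686938
T = 1/N = 1/41.686938 = 0.024 years

0.024


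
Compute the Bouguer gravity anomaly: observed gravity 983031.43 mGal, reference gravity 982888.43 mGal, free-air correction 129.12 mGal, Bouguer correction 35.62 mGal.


BA = g_obs - g_ref + FAC - BC
= 983031.43 - 982888.43 + 129.12 - 35.62
= 236.5 mGal

236.5


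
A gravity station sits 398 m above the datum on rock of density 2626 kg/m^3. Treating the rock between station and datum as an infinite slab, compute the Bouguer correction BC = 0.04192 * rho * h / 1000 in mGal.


BC = 0.04192 * rho * h / 1000
= 0.04192 * 2626 * 398 / 1000
= 43.8126 mGal

43.8126


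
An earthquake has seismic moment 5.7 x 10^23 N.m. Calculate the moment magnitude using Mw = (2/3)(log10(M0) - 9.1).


log10(M0) = log10(5.7 x 10^23) = 23.7559
Mw = 2/3 * (23.7559 - 9.1)
= 2/3 * 14.6559
= 9.77

9.77


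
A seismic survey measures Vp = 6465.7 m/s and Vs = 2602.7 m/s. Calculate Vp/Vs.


Vp/Vs = 6465.7 / 2602.7
= 2.4842

2.4842


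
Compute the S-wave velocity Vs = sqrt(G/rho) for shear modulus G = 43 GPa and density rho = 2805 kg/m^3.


Convert G to Pa: G = 43e9 Pa
Compute G/rho = 43e9 / 2805 = 15329768.2709
Vs = sqrt(15329768.2709) = 3915.32 m/s

3915.32


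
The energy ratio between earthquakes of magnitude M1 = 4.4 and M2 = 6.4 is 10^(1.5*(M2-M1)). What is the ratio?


M2 - M1 = 6.4 - 4.4 = 2.0
1.5 * 2.0 = 3.0
ratio = 10^3.0 = 1000.0

1000.0


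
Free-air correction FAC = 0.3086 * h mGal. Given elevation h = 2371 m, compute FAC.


FAC = 0.3086 * h
= 0.3086 * 2371
= 731.6906 mGal

731.6906


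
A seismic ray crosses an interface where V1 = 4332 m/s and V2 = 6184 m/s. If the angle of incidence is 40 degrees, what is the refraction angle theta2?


sin(theta1) = sin(40 deg) = 0.642788
sin(theta2) = V2/V1 * sin(theta1) = 6184/4332 * 0.642788 = 0.91759
theta2 = arcsin(0.91759) = 66.5762 degrees

66.5762


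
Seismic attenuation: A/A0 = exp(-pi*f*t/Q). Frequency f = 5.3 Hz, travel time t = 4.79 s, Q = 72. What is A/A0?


pi*f*t/Q = pi*5.3*4.79/72 = 1.107717
A/A0 = exp(-1.107717) = 0.330312

0.330312


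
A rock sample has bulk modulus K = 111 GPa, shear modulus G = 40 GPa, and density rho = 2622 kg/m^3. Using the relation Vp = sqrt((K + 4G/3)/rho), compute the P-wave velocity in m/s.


First compute the effective modulus:
K + 4G/3 = 111e9 + 4*40e9/3 = 164333333333.33 Pa
Then divide by density:
164333333333.33 / 2622 = 62674802.9494 Pa/(kg/m^3)
Take the square root:
Vp = sqrt(62674802.9494) = 7916.74 m/s

7916.74


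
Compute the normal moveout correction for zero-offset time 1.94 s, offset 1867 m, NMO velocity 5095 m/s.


x/Vnmo = 1867/5095 = 0.366438
(x/Vnmo)^2 = 0.134277
t0^2 = 3.7636
sqrt(3.7636 + 0.134277) = 1.974304
dt = 1.974304 - 1.94 = 0.034304

0.034304


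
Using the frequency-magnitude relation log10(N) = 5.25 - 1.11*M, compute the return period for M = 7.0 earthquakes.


log10(N) = 5.25 - 1.11*7.0 = -2.52
N = 10^-2.52 = 0.00302
T = 1/N = 1/0.00302 = 331.1311 years

331.1311


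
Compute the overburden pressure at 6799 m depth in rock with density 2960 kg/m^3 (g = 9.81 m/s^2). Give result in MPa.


P = rho * g * z / 1e6
= 2960 * 9.81 * 6799 / 1e6
= 197426642.4 / 1e6
= 197.4266 MPa

197.4266


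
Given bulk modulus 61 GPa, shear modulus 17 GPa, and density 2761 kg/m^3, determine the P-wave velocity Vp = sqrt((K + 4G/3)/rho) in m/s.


First compute the effective modulus:
K + 4G/3 = 61e9 + 4*17e9/3 = 83666666666.67 Pa
Then divide by density:
83666666666.67 / 2761 = 30303030.303 Pa/(kg/m^3)
Take the square root:
Vp = sqrt(30303030.303) = 5504.82 m/s

5504.82


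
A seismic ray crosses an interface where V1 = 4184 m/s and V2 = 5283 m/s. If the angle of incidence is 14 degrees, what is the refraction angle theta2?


sin(theta1) = sin(14 deg) = 0.241922
sin(theta2) = V2/V1 * sin(theta1) = 5283/4184 * 0.241922 = 0.305467
theta2 = arcsin(0.305467) = 17.7863 degrees

17.7863


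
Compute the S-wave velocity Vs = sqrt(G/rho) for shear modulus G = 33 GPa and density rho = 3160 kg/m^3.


Convert G to Pa: G = 33e9 Pa
Compute G/rho = 33e9 / 3160 = 10443037.9747
Vs = sqrt(10443037.9747) = 3231.57 m/s

3231.57


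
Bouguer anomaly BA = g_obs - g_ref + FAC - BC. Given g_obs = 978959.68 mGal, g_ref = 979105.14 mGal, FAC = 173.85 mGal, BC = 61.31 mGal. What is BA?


BA = g_obs - g_ref + FAC - BC
= 978959.68 - 979105.14 + 173.85 - 61.31
= -32.92 mGal

-32.92


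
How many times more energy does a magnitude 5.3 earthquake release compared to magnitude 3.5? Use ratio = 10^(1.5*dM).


M2 - M1 = 5.3 - 3.5 = 1.8
1.5 * 1.8 = 2.7
ratio = 10^2.7 = 501.19

501.19


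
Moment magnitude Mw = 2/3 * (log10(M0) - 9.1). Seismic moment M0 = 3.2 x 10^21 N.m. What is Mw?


log10(M0) = log10(3.2 x 10^21) = 21.5051
Mw = 2/3 * (21.5051 - 9.1)
= 2/3 * 12.4051
= 8.27

8.27


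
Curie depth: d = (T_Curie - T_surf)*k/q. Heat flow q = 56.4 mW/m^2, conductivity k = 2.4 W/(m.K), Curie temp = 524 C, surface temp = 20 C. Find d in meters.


T_Curie - T_surf = 524 - 20 = 504 C
Convert q to W/m^2: 56.4 mW/m^2 = 0.0564 W/m^2
d = 504 * 2.4 / 0.0564 = 21446.81 m

21446.81


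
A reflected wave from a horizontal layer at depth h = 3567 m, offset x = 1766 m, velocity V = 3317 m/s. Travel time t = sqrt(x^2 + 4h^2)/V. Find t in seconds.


x^2 + 4h^2 = 1766^2 + 4*3567^2 = 3118756 + 50893956 = 54012712
sqrt(54012712) = 7349.3341
t = 7349.3341 / 3317 = 2.2157 s

2.2157


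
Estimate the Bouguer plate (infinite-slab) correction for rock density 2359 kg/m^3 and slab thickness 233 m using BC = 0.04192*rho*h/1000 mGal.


BC = 0.04192 * rho * h / 1000
= 0.04192 * 2359 * 233 / 1000
= 23.0412 mGal

23.0412


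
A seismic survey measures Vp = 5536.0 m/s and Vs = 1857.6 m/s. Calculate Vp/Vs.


Vp/Vs = 5536.0 / 1857.6
= 2.9802

2.9802


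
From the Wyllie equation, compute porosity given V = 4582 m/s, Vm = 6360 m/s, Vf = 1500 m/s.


1/V - 1/Vm = 1/4582 - 1/6360 = 6.101e-05
1/Vf - 1/Vm = 1/1500 - 1/6360 = 0.00050943
phi = 6.101e-05 / 0.00050943 = 0.1198

0.1198


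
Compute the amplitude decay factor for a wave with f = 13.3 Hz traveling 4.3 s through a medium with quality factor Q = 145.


pi*f*t/Q = pi*13.3*4.3/145 = 1.239087
A/A0 = exp(-1.239087) = 0.289648

0.289648


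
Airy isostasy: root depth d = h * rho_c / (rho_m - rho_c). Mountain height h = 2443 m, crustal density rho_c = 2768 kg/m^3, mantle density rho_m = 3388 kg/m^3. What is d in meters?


rho_m - rho_c = 3388 - 2768 = 620
d = 2443 * 2768 / 620
= 6762224 / 620
= 10906.81 m

10906.81


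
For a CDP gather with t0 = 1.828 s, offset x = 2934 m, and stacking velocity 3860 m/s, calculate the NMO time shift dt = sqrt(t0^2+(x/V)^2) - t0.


x/Vnmo = 2934/3860 = 0.760104
(x/Vnmo)^2 = 0.577758
t0^2 = 3.341584
sqrt(3.341584 + 0.577758) = 1.979733
dt = 1.979733 - 1.828 = 0.151733

0.151733


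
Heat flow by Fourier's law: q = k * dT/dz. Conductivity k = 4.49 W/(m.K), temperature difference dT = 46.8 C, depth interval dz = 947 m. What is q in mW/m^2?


q = k * dT / dz * 1000
= 4.49 * 46.8 / 947 * 1000
= 0.221892 * 1000
= 221.8923 mW/m^2

221.8923


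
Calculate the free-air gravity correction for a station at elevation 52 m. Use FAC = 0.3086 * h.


FAC = 0.3086 * h
= 0.3086 * 52
= 16.0472 mGal

16.0472


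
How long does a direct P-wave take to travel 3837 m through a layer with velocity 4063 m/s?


t = x / V
= 3837 / 4063
= 0.9444 s

0.9444


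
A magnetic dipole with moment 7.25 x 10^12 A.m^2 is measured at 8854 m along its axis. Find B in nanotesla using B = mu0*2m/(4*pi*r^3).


m = 7.25 x 10^12 = 7250000000000 A.m^2
2m = 14500000000000 A.m^2
r^3 = 8854^3 = 694094419864
B = (4pi*10^-7) * 14500000000000 / (4*pi * 694094419864) * 1e9
= 18221237.390821 / 8722247721369.65 * 1e9
= 2089.053 nT

2089.053


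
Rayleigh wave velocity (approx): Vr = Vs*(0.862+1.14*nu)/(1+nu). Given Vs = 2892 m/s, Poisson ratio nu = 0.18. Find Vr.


Numerator factor = 0.862 + 1.14*0.18 = 1.0672
Denominator = 1 + 0.18 = 1.18
Vr = 2892 * 1.0672 / 1.18 = 2615.54 m/s

2615.54


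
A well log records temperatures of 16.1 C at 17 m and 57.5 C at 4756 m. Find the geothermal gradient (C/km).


dT = 57.5 - 16.1 = 41.4 C
dz = 4756 - 17 = 4739 m
gradient = dT/dz * 1000 = 41.4/4739 * 1000 = 8.736 C/km

8.736


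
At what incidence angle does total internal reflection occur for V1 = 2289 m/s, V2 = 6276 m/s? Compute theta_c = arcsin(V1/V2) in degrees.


V1/V2 = 2289/6276 = 0.364723
theta_c = arcsin(0.364723) = 21.3905 degrees

21.3905


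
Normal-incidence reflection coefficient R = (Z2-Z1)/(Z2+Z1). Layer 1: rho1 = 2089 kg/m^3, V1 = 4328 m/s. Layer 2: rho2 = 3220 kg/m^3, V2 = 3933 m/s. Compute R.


Z1 = 2089 * 4328 = 9041192
Z2 = 3220 * 3933 = 12664260
R = (12664260 - 9041192) / (12664260 + 9041192) = 3623068 / 21705452 = 0.1669

0.1669


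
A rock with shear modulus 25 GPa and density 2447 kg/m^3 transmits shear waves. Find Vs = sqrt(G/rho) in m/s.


Convert G to Pa: G = 25e9 Pa
Compute G/rho = 25e9 / 2447 = 10216591.745
Vs = sqrt(10216591.745) = 3196.34 m/s

3196.34


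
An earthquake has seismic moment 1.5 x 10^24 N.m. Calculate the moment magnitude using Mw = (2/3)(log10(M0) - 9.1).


log10(M0) = log10(1.5 x 10^24) = 24.1761
Mw = 2/3 * (24.1761 - 9.1)
= 2/3 * 15.0761
= 10.05

10.05


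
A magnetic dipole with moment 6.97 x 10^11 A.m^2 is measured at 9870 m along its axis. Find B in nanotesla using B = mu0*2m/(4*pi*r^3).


m = 6.97 x 10^11 = 697000000000 A.m^2
2m = 1394000000000 A.m^2
r^3 = 9870^3 = 961504803000
B = (4pi*10^-7) * 1394000000000 / (4*pi * 961504803000) * 1e9
= 1751752.063642 / 12082625701984.4 * 1e9
= 144.9811 nT

144.9811


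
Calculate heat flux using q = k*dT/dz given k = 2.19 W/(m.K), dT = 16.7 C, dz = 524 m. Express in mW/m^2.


q = k * dT / dz * 1000
= 2.19 * 16.7 / 524 * 1000
= 0.069796 * 1000
= 69.7958 mW/m^2

69.7958


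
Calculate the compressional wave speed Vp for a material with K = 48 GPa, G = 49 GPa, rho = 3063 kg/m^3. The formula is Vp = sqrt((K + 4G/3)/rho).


First compute the effective modulus:
K + 4G/3 = 48e9 + 4*49e9/3 = 113333333333.33 Pa
Then divide by density:
113333333333.33 / 3063 = 37000761.7804 Pa/(kg/m^3)
Take the square root:
Vp = sqrt(37000761.7804) = 6082.83 m/s

6082.83


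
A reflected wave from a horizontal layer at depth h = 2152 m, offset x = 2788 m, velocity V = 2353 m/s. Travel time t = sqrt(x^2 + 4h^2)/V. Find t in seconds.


x^2 + 4h^2 = 2788^2 + 4*2152^2 = 7772944 + 18524416 = 26297360
sqrt(26297360) = 5128.0952
t = 5128.0952 / 2353 = 2.1794 s

2.1794


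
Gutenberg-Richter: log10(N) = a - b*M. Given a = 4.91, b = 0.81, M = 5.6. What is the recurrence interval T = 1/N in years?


log10(N) = 4.91 - 0.81*5.6 = 0.374
N = 10^0.374 = 2.36592
T = 1/N = 1/2.36592 = 0.4227 years

0.4227


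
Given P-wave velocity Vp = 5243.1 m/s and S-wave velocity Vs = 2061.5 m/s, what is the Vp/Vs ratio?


Vp/Vs = 5243.1 / 2061.5
= 2.5433

2.5433


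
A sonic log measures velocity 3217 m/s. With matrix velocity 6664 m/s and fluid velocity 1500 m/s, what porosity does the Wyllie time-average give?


1/V - 1/Vm = 1/3217 - 1/6664 = 0.00016079
1/Vf - 1/Vm = 1/1500 - 1/6664 = 0.00051661
phi = 0.00016079 / 0.00051661 = 0.3112

0.3112


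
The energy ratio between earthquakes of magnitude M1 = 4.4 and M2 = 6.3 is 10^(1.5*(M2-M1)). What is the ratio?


M2 - M1 = 6.3 - 4.4 = 1.9
1.5 * 1.9 = 2.85
ratio = 10^2.85 = 707.95

707.95


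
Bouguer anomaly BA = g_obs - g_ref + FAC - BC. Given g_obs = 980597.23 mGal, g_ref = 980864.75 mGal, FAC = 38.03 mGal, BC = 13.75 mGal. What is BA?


BA = g_obs - g_ref + FAC - BC
= 980597.23 - 980864.75 + 38.03 - 13.75
= -243.24 mGal

-243.24


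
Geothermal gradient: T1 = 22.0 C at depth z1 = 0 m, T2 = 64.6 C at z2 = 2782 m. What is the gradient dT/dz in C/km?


dT = 64.6 - 22.0 = 42.6 C
dz = 2782 - 0 = 2782 m
gradient = dT/dz * 1000 = 42.6/2782 * 1000 = 15.3127 C/km

15.3127


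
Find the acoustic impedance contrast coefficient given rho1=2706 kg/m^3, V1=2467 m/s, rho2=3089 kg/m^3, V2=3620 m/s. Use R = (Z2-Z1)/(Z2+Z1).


Z1 = 2706 * 2467 = 6675702
Z2 = 3089 * 3620 = 11182180
R = (11182180 - 6675702) / (11182180 + 6675702) = 4506478 / 17857882 = 0.2524

0.2524
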